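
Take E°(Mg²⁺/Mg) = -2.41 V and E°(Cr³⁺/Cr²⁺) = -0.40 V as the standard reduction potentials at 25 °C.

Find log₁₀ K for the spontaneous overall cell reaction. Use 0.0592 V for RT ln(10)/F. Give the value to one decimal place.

67.9

Cathode: Cr³⁺/Cr²⁺; anode: Mg²⁺/Mg. E°cell = +2.01 V, n = 2.
log K = nE°cell / 0.0592 = (2)(+2.01) / 0.0592 = 67.9.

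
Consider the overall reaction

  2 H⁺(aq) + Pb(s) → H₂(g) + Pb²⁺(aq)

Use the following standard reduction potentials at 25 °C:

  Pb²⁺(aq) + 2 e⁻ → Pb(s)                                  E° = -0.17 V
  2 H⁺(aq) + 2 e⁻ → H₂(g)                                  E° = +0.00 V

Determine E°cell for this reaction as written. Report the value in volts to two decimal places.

+0.17 V

The H⁺/H₂ couple has the higher reduction potential, so it is the cathode; Pb²⁺/Pb is oxidised at the anode.
E°cell = E°(cathode) − E°(anode) = (+0.00) − (-0.17) = +0.17 V.
Since E°cell > 0, the reaction is spontaneous under standard conditions.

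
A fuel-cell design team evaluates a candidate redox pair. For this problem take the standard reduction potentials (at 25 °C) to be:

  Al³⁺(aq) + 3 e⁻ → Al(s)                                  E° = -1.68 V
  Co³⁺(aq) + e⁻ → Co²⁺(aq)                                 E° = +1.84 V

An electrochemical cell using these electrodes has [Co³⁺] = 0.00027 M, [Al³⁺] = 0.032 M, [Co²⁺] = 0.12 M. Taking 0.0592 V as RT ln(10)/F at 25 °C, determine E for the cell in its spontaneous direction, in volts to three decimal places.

Co³⁺/Co²⁺ is the cathode (higher E°), Al³⁺/Al the anode: E°cell = +1.84 − (-1.68) = +3.52 V, n = 3.
Overall: 3 Co³⁺(aq) + Al(s) → 3 Co²⁺(aq) + Al³⁺(aq)
Q = [Co²⁺]^3·[Al³⁺] / ([Co³⁺]^3); log Q = 6.449.
E = E° − (0.0592/n) log Q = +3.52 − (0.0592/3)(6.449) = +3.393 V.

+3.393 V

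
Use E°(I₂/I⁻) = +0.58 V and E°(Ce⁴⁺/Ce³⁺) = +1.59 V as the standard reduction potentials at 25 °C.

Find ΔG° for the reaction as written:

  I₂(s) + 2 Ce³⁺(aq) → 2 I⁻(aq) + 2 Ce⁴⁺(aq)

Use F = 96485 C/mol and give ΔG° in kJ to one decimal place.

+194.9 kJ

As written, I₂/I⁻ is reduced (cathode) and Ce⁴⁺/Ce³⁺ is oxidised (anode), so E°cell = (+0.58) − (+1.59) = -1.01 V.
Balancing electrons gives n = 2.
ΔG° = −nFE° = −(2)(96485)(-1.01) = 194,900 J = +194.9 kJ.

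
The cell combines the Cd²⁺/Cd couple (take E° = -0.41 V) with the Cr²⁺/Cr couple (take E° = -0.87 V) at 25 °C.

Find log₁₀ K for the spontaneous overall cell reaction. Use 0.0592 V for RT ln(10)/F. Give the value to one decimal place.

Cathode: Cd²⁺/Cd; anode: Cr²⁺/Cr. E°cell = +0.46 V, n = 2.
log K = nE°cell / 0.0592 = (2)(+0.46) / 0.0592 = 15.5.

15.5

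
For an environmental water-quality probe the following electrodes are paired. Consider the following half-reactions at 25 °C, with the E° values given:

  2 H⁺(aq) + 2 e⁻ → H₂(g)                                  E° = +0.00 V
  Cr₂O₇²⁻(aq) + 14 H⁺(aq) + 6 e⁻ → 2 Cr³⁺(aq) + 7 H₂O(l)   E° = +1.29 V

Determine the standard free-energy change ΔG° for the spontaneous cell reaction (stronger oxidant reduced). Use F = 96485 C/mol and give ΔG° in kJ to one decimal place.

Cr₂O₇²⁻/Cr³⁺ (E° = +1.29 V) is the cathode; H⁺/H₂ (E° = +0.00 V) is the anode, so E°cell = +1.29 V.
Balancing electrons gives n = 6 (lcm of 6 and 2).
ΔG° = −nFE° = −(6)(96485)(+1.29) = -746,794 J = -746.8 kJ.

-746.8 kJ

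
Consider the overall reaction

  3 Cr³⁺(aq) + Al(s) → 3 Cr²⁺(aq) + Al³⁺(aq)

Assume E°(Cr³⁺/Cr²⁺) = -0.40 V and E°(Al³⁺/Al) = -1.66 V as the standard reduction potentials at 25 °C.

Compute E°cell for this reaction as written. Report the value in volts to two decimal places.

The Cr³⁺/Cr²⁺ couple has the higher reduction potential, so it is the cathode; Al³⁺/Al is oxidised at the anode.
E°cell = E°(cathode) − E°(anode) = (-0.40) − (-1.66) = +1.26 V.

+1.26 V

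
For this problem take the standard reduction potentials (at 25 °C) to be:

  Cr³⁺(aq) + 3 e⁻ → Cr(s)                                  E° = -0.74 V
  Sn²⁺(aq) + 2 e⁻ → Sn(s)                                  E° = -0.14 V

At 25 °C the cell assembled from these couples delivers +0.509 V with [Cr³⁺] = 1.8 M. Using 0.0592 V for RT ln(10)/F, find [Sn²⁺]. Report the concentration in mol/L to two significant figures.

Sn²⁺/Sn is the cathode, Cr³⁺/Cr the anode: E°cell = +0.60 V, n = 6.
Overall reaction: 3 Sn²⁺(aq) + 2 Cr(s) → 3 Sn(s) + 2 Cr³⁺(aq); Q = [Cr³⁺]^2/[Sn²⁺]^3.
From E = E° − (0.0592/n) log Q: log Q = (E° − E)·n/0.0592 = (+0.60 − (+0.509))·6/0.0592 = 9.2230.
So 3·log[Sn²⁺] = 2·log(1.8) − log Q = 0.5105 − (9.2230) = -8.7125; log[Sn²⁺] = -8.7125 / 3 = -2.9042; [Sn²⁺] = 10^(-2.9042) ≈ 0.0012 M.

0.0012 M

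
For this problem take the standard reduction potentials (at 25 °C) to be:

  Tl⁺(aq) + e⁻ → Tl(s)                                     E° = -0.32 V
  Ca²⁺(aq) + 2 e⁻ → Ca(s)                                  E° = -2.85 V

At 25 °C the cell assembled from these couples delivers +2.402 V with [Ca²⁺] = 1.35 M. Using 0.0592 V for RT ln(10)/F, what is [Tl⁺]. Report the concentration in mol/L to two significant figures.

Tl⁺/Tl is the cathode, Ca²⁺/Ca the anode: E°cell = +2.53 V, n = 2.
Overall reaction: 2 Tl⁺(aq) + Ca(s) → 2 Tl(s) + Ca²⁺(aq); Q = [Ca²⁺]^1/[Tl⁺]^2.
From E = E° − (0.0592/n) log Q: log Q = (E° − E)·n/0.0592 = (+2.53 − (+2.402))·2/0.0592 = 4.3243.
So 2·log[Tl⁺] = 1·log(1.35) − log Q = 0.1303 − (4.3243) = -4.1940; log[Tl⁺] = -4.1940 / 2 = -2.0970; [Tl⁺] = 10^(-2.0970) ≈ 0.0080 M.

0.0080 M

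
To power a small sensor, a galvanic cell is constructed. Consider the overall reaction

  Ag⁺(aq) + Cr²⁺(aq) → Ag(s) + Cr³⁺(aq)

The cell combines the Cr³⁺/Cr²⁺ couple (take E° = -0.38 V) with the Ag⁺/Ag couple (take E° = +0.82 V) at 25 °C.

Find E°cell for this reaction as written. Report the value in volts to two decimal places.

The Ag⁺/Ag couple has the higher reduction potential, so it is the cathode; Cr³⁺/Cr²⁺ is oxidised at the anode.
E°cell = E°(cathode) − E°(anode) = (+0.82) − (-0.38) = +1.20 V.

+1.20 V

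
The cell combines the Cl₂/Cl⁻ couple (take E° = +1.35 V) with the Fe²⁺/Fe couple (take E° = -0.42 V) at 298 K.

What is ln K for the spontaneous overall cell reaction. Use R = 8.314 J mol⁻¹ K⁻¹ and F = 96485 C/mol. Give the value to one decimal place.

Cathode: Cl₂/Cl⁻; anode: Fe²⁺/Fe. E°cell = (+1.35) − (-0.42) = +1.77 V, with n = 2.
ΔG° = −nFE° = −RT ln K, so ln K = nFE°/(RT) = (2)(96485)(+1.77) / ((8.314)(298)) = 137.860.

137.9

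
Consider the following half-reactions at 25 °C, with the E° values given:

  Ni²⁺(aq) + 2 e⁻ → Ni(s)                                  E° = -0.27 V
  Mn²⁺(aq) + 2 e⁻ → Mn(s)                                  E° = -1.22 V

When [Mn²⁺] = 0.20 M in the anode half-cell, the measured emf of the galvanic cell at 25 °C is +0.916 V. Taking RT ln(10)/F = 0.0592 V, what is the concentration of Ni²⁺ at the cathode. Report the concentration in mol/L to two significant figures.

Ni²⁺/Ni is the cathode, Mn²⁺/Mn the anode: E°cell = +0.95 V, n = 2.
Overall reaction: Ni²⁺(aq) + Mn(s) → Ni(s) + Mn²⁺(aq); Q = [Mn²⁺]^1/[Ni²⁺]^1.
From E = E° − (0.0592/n) log Q: log Q = (E° − E)·n/0.0592 = (+0.95 − (+0.916))·2/0.0592 = 1.1486.
So 1·log[Ni²⁺] = 1·log(0.2) − log Q = -0.6990 − (1.1486) = -1.8476; [Ni²⁺] = 10^(-1.8476) ≈ 0.014 M.

0.014 M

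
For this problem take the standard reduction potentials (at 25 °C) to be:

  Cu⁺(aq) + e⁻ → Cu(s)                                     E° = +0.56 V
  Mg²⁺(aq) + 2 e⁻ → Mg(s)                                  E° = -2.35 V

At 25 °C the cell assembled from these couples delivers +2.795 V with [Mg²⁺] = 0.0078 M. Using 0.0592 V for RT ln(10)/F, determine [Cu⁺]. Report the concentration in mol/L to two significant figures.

Cu⁺/Cu is the cathode, Mg²⁺/Mg the anode: E°cell = +2.91 V, n = 2.
Overall reaction: 2 Cu⁺(aq) + Mg(s) → 2 Cu(s) + Mg²⁺(aq); Q = [Mg²⁺]^1/[Cu⁺]^2.
From E = E° − (0.0592/n) log Q: log Q = (E° − E)·n/0.0592 = (+2.91 − (+2.795))·2/0.0592 = 3.8851.
So 2·log[Cu⁺] = 1·log(0.0078) − log Q = -2.1079 − (3.8851) = -5.9930; log[Cu⁺] = -5.9930 / 2 = -2.9965; [Cu⁺] = 10^(-2.9965) ≈ 0.0010 M.

0.0010 M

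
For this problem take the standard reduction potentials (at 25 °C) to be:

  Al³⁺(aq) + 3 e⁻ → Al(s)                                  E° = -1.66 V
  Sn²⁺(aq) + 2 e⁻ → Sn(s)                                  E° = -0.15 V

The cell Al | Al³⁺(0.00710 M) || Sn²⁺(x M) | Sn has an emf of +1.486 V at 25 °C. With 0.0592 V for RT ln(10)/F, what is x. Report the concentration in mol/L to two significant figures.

Sn²⁺/Sn is the cathode, Al³⁺/Al the anode: E°cell = +1.51 V, n = 6.
Overall reaction: 3 Sn²⁺(aq) + 2 Al(s) → 3 Sn(s) + 2 Al³⁺(aq); Q = [Al³⁺]^2/[Sn²⁺]^3.
From E = E° − (0.0592/n) log Q: log Q = (E° − E)·n/0.0592 = (+1.51 − (+1.486))·6/0.0592 = 2.4324.
So 3·log[Sn²⁺] = 2·log(0.0071) − log Q = -4.2975 − (2.4324) = -6.7299; log[Sn²⁺] = -6.7299 / 3 = -2.2433; [Sn²⁺] = 10^(-2.2433) ≈ 0.0057 M.

0.0057 M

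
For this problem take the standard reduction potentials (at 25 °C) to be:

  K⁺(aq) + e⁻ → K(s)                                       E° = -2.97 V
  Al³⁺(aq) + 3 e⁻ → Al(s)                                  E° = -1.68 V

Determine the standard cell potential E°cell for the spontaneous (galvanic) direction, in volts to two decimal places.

+1.29 V

The Al³⁺/Al couple has the higher reduction potential, so it is the cathode; K⁺/K is oxidised at the anode.
E°cell = E°(cathode) − E°(anode) = (-1.68) − (-2.97) = +1.29 V.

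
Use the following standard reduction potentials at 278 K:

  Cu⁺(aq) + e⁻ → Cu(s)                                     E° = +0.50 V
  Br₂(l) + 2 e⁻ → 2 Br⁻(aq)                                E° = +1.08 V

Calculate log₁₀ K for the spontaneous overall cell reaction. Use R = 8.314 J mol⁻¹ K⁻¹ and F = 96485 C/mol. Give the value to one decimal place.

Cathode: Br₂/Br⁻; anode: Cu⁺/Cu. E°cell = (+1.08) − (+0.50) = +0.58 V, with n = 2.
ΔG° = −nFE° = −RT ln K, so ln K = nFE°/(RT) = (2)(96485)(+0.58) / ((8.314)(278)) = 48.424.
log₁₀ K = 48.424 / ln 10 = 21.0.

21.0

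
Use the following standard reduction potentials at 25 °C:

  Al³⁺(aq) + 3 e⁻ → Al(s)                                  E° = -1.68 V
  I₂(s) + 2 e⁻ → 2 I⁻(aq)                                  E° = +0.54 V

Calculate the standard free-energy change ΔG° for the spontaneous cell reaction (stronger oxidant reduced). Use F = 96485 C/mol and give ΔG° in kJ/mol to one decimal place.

-1285.2 kJ/mol

I₂/I⁻ (E° = +0.54 V) is the cathode; Al³⁺/Al (E° = -1.68 V) is the anode, so E°cell = +2.22 V.
Balancing electrons gives n = 6 (lcm of 2 and 3).
ΔG° = −nFE° = −(6)(96485)(+2.22) = -1,285,180 J = -1285.2 kJ/mol.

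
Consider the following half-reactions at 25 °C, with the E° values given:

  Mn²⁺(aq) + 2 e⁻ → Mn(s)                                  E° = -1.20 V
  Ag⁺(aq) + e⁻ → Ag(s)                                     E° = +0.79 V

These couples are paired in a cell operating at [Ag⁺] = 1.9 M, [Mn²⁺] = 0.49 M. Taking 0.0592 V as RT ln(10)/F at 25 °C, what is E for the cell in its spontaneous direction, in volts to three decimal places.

Ag⁺/Ag is the cathode (higher E°), Mn²⁺/Mn the anode: E°cell = +0.79 − (-1.20) = +1.99 V, n = 2.
Overall: 2 Ag⁺(aq) + Mn(s) → 2 Ag(s) + Mn²⁺(aq)
Q = [Mn²⁺] / ([Ag⁺]^2); log Q = -0.867.
E = E° − (0.0592/n) log Q = +1.99 − (0.0592/2)(-0.867) = +2.016 V.

+2.016 V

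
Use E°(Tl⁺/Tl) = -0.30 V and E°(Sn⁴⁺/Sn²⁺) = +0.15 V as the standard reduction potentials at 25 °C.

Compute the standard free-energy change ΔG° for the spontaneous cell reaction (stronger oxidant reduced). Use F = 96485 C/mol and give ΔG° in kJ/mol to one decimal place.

-86.8 kJ/mol

Sn⁴⁺/Sn²⁺ (E° = +0.15 V) is the cathode; Tl⁺/Tl (E° = -0.30 V) is the anode, so E°cell = +0.45 V.
Balancing electrons gives n = 2 (lcm of 2 and 1).
ΔG° = −nFE° = −(2)(96485)(+0.45) = -86,836 J = -86.8 kJ/mol.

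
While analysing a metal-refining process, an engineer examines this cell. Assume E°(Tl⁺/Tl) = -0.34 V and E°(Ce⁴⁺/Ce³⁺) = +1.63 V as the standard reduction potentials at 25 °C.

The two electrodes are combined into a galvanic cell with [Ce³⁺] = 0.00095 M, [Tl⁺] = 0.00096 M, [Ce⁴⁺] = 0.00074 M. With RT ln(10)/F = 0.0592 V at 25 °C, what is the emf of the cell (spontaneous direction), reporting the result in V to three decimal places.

Ce⁴⁺/Ce³⁺ is the cathode (higher E°), Tl⁺/Tl the anode: E°cell = +1.63 − (-0.34) = +1.97 V, n = 1.
Overall: Ce⁴⁺(aq) + Tl(s) → Ce³⁺(aq) + Tl⁺(aq)
Q = [Ce³⁺]·[Tl⁺] / ([Ce⁴⁺]); log Q = -2.909.
E = E° − (0.0592/n) log Q = +1.97 − (0.0592/1)(-2.909) = +2.142 V.

+2.142 V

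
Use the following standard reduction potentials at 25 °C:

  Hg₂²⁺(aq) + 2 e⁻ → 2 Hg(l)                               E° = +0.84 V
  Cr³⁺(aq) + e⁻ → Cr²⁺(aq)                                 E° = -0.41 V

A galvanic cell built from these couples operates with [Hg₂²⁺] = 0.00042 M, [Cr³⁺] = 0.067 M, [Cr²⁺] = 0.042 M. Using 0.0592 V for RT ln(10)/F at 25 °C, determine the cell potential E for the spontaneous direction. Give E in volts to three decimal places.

Hg₂²⁺/Hg is the cathode (higher E°), Cr³⁺/Cr²⁺ the anode: E°cell = +0.84 − (-0.41) = +1.25 V, n = 2.
Overall: Hg₂²⁺(aq) + 2 Cr²⁺(aq) → 2 Hg(l) + 2 Cr³⁺(aq)
Q = [Cr³⁺]^2 / ([Hg₂²⁺]·[Cr²⁺]^2); log Q = 3.782.
E = E° − (0.0592/n) log Q = +1.25 − (0.0592/2)(3.782) = +1.138 V.

+1.138 V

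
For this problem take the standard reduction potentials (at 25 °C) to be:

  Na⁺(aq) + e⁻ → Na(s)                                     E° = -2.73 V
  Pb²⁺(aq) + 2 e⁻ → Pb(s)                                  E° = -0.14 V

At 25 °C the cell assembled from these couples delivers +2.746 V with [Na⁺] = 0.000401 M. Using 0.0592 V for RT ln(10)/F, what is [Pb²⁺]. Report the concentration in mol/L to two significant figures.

Pb²⁺/Pb is the cathode, Na⁺/Na the anode: E°cell = +2.59 V, n = 2.
Overall reaction: Pb²⁺(aq) + 2 Na(s) → Pb(s) + 2 Na⁺(aq); Q = [Na⁺]^2/[Pb²⁺]^1.
From E = E° − (0.0592/n) log Q: log Q = (E° − E)·n/0.0592 = (+2.59 − (+2.746))·2/0.0592 = -5.2703.
So 1·log[Pb²⁺] = 2·log(0.000401) − log Q = -6.7937 − (-5.2703) = -1.5234; [Pb²⁺] = 10^(-1.5234) ≈ 0.030 M.

0.030 M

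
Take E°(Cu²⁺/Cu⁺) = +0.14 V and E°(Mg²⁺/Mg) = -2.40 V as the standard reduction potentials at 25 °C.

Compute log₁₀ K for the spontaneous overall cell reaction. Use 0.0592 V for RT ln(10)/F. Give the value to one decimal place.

Cathode: Cu²⁺/Cu⁺; anode: Mg²⁺/Mg. E°cell = +2.54 V, n = 2.
log K = nE°cell / 0.0592 = (2)(+2.54) / 0.0592 = 85.8.

85.8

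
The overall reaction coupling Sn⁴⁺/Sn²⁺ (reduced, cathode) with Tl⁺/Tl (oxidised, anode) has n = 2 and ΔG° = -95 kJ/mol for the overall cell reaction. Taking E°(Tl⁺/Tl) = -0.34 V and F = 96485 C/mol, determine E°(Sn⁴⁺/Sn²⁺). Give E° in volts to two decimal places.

+0.15 V

E°cell = −ΔG°/(nF) = −(-95×10³)/((2)(96485)) = +0.492 V.
Since Sn⁴⁺/Sn²⁺ is the cathode and Tl⁺/Tl the anode, E°cell = E°(Sn⁴⁺/Sn²⁺) − E°(Tl⁺/Tl).
So E°(Sn⁴⁺/Sn²⁺) = E°cell + E°(Tl⁺/Tl) = +0.492 + (-0.34) = +0.15 V.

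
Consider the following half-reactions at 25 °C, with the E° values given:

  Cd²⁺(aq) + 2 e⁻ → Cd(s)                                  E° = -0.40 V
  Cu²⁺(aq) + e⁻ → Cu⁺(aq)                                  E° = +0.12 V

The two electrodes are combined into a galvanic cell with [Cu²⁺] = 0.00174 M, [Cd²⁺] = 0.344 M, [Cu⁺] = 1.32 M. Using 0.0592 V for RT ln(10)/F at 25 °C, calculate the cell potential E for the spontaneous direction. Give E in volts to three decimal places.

+0.363 V

Cu²⁺/Cu⁺ is the cathode (higher E°), Cd²⁺/Cd the anode: E°cell = +0.12 − (-0.40) = +0.52 V, n = 2.
Overall: 2 Cu²⁺(aq) + Cd(s) → 2 Cu⁺(aq) + Cd²⁺(aq)
Q = [Cu⁺]^2·[Cd²⁺] / ([Cu²⁺]^2); log Q = 5.297.
E = E° − (0.0592/n) log Q = +0.52 − (0.0592/2)(5.297) = +0.363 V.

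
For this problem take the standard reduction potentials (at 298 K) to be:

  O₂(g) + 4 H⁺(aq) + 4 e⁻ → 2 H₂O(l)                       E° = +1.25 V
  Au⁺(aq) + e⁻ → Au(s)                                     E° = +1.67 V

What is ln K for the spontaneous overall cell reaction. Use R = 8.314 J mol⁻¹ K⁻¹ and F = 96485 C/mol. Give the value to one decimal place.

Cathode: Au⁺/Au; anode: O₂/H₂O. E°cell = (+1.67) − (+1.25) = +0.42 V, with n = 4.
ΔG° = −nFE° = −RT ln K, so ln K = nFE°/(RT) = (4)(96485)(+0.42) / ((8.314)(298)) = 65.425.

65.4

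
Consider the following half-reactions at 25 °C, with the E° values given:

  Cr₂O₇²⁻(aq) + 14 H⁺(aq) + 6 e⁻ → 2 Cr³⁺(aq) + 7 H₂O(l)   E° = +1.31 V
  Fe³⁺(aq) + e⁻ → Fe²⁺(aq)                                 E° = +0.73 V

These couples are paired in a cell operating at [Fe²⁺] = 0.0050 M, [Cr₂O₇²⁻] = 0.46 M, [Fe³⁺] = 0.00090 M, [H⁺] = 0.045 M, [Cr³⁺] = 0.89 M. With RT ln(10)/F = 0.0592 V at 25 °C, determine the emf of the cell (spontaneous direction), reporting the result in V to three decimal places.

Cr₂O₇²⁻/Cr³⁺ is the cathode (higher E°), Fe³⁺/Fe²⁺ the anode: E°cell = +1.31 − (+0.73) = +0.58 V, n = 6.
Overall: Cr₂O₇²⁻(aq) + 14 H⁺(aq) + 6 Fe²⁺(aq) → 2 Cr³⁺(aq) + 7 H₂O(l) + 6 Fe³⁺(aq)
Q = [Cr³⁺]^2·[Fe³⁺]^6 / ([Cr₂O₇²⁻]·[H⁺]^14·[Fe²⁺]^6); log Q = 14.623.
E = E° − (0.0592/n) log Q = +0.58 − (0.0592/6)(14.623) = +0.436 V.

+0.436 V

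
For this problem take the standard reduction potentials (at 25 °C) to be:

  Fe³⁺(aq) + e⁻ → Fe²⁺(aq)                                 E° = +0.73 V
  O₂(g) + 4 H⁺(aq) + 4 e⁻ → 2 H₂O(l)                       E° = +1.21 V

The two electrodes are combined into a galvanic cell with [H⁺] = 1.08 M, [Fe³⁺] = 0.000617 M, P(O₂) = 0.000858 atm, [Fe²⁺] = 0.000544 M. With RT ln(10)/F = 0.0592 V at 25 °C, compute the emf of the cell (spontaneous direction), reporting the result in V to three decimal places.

+0.433 V

O₂/H₂O is the cathode (higher E°), Fe³⁺/Fe²⁺ the anode: E°cell = +1.21 − (+0.73) = +0.48 V, n = 4.
Overall: O₂(g) + 4 H⁺(aq) + 4 Fe²⁺(aq) → 2 H₂O(l) + 4 Fe³⁺(aq)
Q = [Fe³⁺]^4 / (P(O₂)·[H⁺]^4·[Fe²⁺]^4); log Q = 3.152.
E = E° − (0.0592/n) log Q = +0.48 − (0.0592/4)(3.152) = +0.433 V.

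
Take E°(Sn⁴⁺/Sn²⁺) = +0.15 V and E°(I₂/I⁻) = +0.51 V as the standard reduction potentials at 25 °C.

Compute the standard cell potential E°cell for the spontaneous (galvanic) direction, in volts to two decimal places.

The I₂/I⁻ couple has the higher reduction potential, so it is the cathode; Sn⁴⁺/Sn²⁺ is oxidised at the anode.
E°cell = E°(cathode) − E°(anode) = (+0.51) − (+0.15) = +0.36 V.
Since E°cell > 0, the reaction is spontaneous under standard conditions.

+0.36 V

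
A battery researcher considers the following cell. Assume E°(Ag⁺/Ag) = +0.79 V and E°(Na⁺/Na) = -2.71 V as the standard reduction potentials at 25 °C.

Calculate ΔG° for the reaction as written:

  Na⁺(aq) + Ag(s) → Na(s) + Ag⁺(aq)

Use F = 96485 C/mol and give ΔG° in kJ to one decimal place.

+337.7 kJ

As written, Na⁺/Na is reduced (cathode) and Ag⁺/Ag is oxidised (anode), so E°cell = (-2.71) − (+0.79) = -3.50 V.
Balancing electrons gives n = 1.
ΔG° = −nFE° = −(1)(96485)(-3.50) = 337,698 J = +337.7 kJ.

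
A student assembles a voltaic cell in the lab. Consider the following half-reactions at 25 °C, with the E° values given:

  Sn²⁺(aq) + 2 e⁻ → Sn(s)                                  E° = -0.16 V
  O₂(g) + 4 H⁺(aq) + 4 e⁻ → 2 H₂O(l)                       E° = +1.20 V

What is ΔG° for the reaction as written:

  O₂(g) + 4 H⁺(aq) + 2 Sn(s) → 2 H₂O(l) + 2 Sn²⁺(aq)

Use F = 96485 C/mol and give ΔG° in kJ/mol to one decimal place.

As written, O₂/H₂O is reduced (cathode) and Sn²⁺/Sn is oxidised (anode), so E°cell = (+1.20) − (-0.16) = +1.36 V.
Balancing electrons gives n = 4.
ΔG° = −nFE° = −(4)(96485)(+1.36) = -524,878 J = -524.9 kJ/mol.

-524.9 kJ/mol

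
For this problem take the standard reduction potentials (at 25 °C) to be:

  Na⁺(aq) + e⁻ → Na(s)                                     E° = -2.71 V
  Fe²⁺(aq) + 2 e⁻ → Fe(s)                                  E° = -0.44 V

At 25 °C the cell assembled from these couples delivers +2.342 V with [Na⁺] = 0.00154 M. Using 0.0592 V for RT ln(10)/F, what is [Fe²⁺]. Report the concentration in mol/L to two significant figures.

Fe²⁺/Fe is the cathode, Na⁺/Na the anode: E°cell = +2.27 V, n = 2.
Overall reaction: Fe²⁺(aq) + 2 Na(s) → Fe(s) + 2 Na⁺(aq); Q = [Na⁺]^2/[Fe²⁺]^1.
From E = E° − (0.0592/n) log Q: log Q = (E° − E)·n/0.0592 = (+2.27 − (+2.342))·2/0.0592 = -2.4324.
So 1·log[Fe²⁺] = 2·log(0.00154) − log Q = -5.6250 − (-2.4324) = -3.1926; [Fe²⁺] = 10^(-3.1926) ≈ 0.00064 M.

0.00064 M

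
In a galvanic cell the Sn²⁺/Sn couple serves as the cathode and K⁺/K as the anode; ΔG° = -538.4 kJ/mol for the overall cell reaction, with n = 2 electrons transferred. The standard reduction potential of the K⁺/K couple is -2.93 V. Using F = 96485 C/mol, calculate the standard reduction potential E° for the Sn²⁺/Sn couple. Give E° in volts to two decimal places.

-0.14 V

E°cell = −ΔG°/(nF) = −(-538.4×10³)/((2)(96485)) = +2.790 V.
Since Sn²⁺/Sn is the cathode and K⁺/K the anode, E°cell = E°(Sn²⁺/Sn) − E°(K⁺/K).
So E°(Sn²⁺/Sn) = E°cell + E°(K⁺/K) = +2.790 + (-2.93) = -0.14 V.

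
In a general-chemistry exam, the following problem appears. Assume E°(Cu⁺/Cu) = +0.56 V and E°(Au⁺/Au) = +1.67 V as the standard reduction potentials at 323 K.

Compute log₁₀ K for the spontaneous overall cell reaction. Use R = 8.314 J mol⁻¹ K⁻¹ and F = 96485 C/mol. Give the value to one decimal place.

17.3

Cathode: Au⁺/Au; anode: Cu⁺/Cu. E°cell = (+1.67) − (+0.56) = +1.11 V, with n = 1.
ΔG° = −nFE° = −RT ln K, so ln K = nFE°/(RT) = (1)(96485)(+1.11) / ((8.314)(323)) = 39.881.
log₁₀ K = 39.881 / ln 10 = 17.3.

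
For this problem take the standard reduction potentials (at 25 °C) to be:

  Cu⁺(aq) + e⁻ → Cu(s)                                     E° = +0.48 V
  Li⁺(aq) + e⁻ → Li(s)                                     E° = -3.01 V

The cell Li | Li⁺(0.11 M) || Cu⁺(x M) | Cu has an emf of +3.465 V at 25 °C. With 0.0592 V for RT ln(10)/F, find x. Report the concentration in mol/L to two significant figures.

0.042 M

Cu⁺/Cu is the cathode, Li⁺/Li the anode: E°cell = +3.49 V, n = 1.
Overall reaction: Cu⁺(aq) + Li(s) → Cu(s) + Li⁺(aq); Q = [Li⁺]^1/[Cu⁺]^1.
From E = E° − (0.0592/n) log Q: log Q = (E° − E)·n/0.0592 = (+3.49 − (+3.465))·1/0.0592 = 0.4223.
So 1·log[Cu⁺] = 1·log(0.11) − log Q = -0.9586 − (0.4223) = -1.3809; [Cu⁺] = 10^(-1.3809) ≈ 0.042 M.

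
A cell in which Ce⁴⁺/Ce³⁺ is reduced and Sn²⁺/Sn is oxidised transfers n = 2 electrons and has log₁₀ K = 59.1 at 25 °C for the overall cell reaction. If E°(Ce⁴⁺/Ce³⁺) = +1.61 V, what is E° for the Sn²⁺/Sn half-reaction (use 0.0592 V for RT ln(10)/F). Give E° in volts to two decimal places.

-0.14 V

E°cell = (0.0592/n)·log K = (0.0592/2)(59.1) = +1.749 V.
Since Ce⁴⁺/Ce³⁺ is the cathode and Sn²⁺/Sn the anode, E°cell = E°(Ce⁴⁺/Ce³⁺) − E°(Sn²⁺/Sn).
So E°(Sn²⁺/Sn) = E°(Ce⁴⁺/Ce³⁺) − E°cell = (+1.61) − (+1.749) = -0.14 V.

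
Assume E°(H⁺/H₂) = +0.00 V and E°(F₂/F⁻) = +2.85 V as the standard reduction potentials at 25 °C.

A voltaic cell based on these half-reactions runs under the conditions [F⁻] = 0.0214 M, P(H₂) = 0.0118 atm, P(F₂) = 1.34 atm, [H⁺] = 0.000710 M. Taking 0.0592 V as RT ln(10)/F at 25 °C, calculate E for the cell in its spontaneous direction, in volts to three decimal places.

F₂/F⁻ is the cathode (higher E°), H⁺/H₂ the anode: E°cell = +2.85 − (+0.00) = +2.85 V, n = 2.
Overall: F₂(g) + H₂(g) → 2 F⁻(aq) + 2 H⁺(aq)
Q = [F⁻]^2·[H⁺]^2 / (P(F₂)·P(H₂)); log Q = -7.836.
E = E° − (0.0592/n) log Q = +2.85 − (0.0592/2)(-7.836) = +3.082 V.

+3.082 V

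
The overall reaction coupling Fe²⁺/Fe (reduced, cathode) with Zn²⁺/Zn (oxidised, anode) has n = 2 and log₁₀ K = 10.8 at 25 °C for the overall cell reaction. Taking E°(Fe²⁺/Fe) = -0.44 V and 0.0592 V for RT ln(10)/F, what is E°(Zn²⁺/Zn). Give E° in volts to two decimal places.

E°cell = (0.0592/n)·log K = (0.0592/2)(10.8) = +0.320 V.
Since Fe²⁺/Fe is the cathode and Zn²⁺/Zn the anode, E°cell = E°(Fe²⁺/Fe) − E°(Zn²⁺/Zn).
So E°(Zn²⁺/Zn) = E°(Fe²⁺/Fe) − E°cell = (-0.44) − (+0.320) = -0.76 V.

-0.76 V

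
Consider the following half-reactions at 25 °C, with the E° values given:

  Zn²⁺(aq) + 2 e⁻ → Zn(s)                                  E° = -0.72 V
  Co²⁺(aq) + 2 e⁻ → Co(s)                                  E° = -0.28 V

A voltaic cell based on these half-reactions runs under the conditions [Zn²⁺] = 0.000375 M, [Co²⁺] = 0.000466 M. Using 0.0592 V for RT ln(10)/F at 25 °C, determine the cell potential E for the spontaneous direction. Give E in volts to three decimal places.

+0.443 V

Co²⁺/Co is the cathode (higher E°), Zn²⁺/Zn the anode: E°cell = -0.28 − (-0.72) = +0.44 V, n = 2.
Overall: Co²⁺(aq) + Zn(s) → Co(s) + Zn²⁺(aq)
Q = [Zn²⁺] / ([Co²⁺]); log Q = -0.094.
E = E° − (0.0592/n) log Q = +0.44 − (0.0592/2)(-0.094) = +0.443 V.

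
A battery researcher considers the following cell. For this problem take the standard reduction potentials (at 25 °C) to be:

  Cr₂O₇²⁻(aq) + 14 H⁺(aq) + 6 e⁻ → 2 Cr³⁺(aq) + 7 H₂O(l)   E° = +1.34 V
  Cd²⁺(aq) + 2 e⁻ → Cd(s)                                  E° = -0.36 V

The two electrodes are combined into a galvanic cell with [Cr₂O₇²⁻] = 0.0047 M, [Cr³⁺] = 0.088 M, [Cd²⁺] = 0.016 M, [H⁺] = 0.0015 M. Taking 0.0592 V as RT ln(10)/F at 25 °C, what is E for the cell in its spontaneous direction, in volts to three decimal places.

+1.361 V

Cr₂O₇²⁻/Cr³⁺ is the cathode (higher E°), Cd²⁺/Cd the anode: E°cell = +1.34 − (-0.36) = +1.70 V, n = 6.
Overall: Cr₂O₇²⁻(aq) + 14 H⁺(aq) + 3 Cd(s) → 2 Cr³⁺(aq) + 7 H₂O(l) + 3 Cd²⁺(aq)
Q = [Cr³⁺]^2·[Cd²⁺]^3 / ([Cr₂O₇²⁻]·[H⁺]^14); log Q = 34.364.
E = E° − (0.0592/n) log Q = +1.70 − (0.0592/6)(34.364) = +1.361 V.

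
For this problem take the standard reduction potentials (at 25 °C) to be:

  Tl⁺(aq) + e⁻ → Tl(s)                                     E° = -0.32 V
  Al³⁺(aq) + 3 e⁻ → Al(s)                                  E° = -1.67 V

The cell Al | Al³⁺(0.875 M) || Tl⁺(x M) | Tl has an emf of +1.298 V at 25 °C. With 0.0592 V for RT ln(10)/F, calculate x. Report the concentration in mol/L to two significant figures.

0.13 M

Tl⁺/Tl is the cathode, Al³⁺/Al the anode: E°cell = +1.35 V, n = 3.
Overall reaction: 3 Tl⁺(aq) + Al(s) → 3 Tl(s) + Al³⁺(aq); Q = [Al³⁺]^1/[Tl⁺]^3.
From E = E° − (0.0592/n) log Q: log Q = (E° − E)·n/0.0592 = (+1.35 − (+1.298))·3/0.0592 = 2.6351.
So 3·log[Tl⁺] = 1·log(0.875) − log Q = -0.0580 − (2.6351) = -2.6931; log[Tl⁺] = -2.6931 / 3 = -0.8977; [Tl⁺] = 10^(-0.8977) ≈ 0.13 M.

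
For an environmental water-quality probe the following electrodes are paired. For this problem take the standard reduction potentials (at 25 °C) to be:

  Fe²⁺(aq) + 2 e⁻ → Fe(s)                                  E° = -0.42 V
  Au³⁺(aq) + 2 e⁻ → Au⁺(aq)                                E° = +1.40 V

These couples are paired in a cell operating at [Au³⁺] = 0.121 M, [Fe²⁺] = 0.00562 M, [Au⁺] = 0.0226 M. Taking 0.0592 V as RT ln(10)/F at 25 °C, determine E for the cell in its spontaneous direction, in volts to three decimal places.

Au³⁺/Au⁺ is the cathode (higher E°), Fe²⁺/Fe the anode: E°cell = +1.40 − (-0.42) = +1.82 V, n = 2.
Overall: Au³⁺(aq) + Fe(s) → Au⁺(aq) + Fe²⁺(aq)
Q = [Au⁺]·[Fe²⁺] / ([Au³⁺]); log Q = -2.979.
E = E° − (0.0592/n) log Q = +1.82 − (0.0592/2)(-2.979) = +1.908 V.

+1.908 V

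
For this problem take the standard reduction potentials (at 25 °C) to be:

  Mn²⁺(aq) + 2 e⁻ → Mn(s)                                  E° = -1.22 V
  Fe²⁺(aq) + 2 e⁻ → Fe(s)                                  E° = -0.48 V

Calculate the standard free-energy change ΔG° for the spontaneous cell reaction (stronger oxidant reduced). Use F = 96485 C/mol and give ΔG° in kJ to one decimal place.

-142.8 kJ

Fe²⁺/Fe (E° = -0.48 V) is the cathode; Mn²⁺/Mn (E° = -1.22 V) is the anode, so E°cell = +0.74 V.
Balancing electrons gives n = 2 (lcm of 2 and 2).
ΔG° = −nFE° = −(2)(96485)(+0.74) = -142,798 J = -142.8 kJ.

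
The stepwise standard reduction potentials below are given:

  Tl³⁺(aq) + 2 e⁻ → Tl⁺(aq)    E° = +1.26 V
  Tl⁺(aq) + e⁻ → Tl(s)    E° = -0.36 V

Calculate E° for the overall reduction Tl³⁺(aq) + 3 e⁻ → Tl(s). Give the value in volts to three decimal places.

Adding the free-energy changes (−nFE°) of the two steps gives −n₃FE°₃ = −n₁FE°₁ − n₂FE°₂.
E°₃ = (2×+1.26 + 1×-0.36) / 3 = (+2.160) / 3 = +0.720 V.

+0.720 V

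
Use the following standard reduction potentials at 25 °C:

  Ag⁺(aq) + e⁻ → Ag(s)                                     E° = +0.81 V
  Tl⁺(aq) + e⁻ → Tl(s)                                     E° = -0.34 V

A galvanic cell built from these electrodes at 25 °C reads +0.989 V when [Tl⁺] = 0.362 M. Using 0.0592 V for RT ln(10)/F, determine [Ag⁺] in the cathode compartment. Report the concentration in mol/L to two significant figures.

Ag⁺/Ag is the cathode, Tl⁺/Tl the anode: E°cell = +1.15 V, n = 1.
Overall reaction: Ag⁺(aq) + Tl(s) → Ag(s) + Tl⁺(aq); Q = [Tl⁺]^1/[Ag⁺]^1.
From E = E° − (0.0592/n) log Q: log Q = (E° − E)·n/0.0592 = (+1.15 − (+0.989))·1/0.0592 = 2.7196.
So 1·log[Ag⁺] = 1·log(0.362) − log Q = -0.4413 − (2.7196) = -3.1609; [Ag⁺] = 10^(-3.1609) ≈ 0.00069 M.

0.00069 M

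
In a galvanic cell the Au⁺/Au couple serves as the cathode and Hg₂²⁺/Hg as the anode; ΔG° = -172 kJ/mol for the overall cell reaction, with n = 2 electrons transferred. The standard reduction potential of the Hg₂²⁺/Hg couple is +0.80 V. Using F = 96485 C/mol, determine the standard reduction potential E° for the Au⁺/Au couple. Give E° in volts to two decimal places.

+1.69 V

E°cell = −ΔG°/(nF) = −(-172×10³)/((2)(96485)) = +0.891 V.
Since Au⁺/Au is the cathode and Hg₂²⁺/Hg the anode, E°cell = E°(Au⁺/Au) − E°(Hg₂²⁺/Hg).
So E°(Au⁺/Au) = E°cell + E°(Hg₂²⁺/Hg) = +0.891 + (+0.80) = +1.69 V.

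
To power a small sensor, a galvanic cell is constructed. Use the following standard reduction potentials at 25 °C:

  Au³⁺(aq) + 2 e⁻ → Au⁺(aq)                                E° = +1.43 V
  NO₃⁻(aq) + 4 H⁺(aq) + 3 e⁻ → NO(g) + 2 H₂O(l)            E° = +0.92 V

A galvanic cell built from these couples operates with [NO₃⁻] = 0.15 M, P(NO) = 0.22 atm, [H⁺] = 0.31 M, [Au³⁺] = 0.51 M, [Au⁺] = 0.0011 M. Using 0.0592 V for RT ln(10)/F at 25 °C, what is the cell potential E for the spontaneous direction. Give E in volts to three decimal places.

+0.632 V

Au³⁺/Au⁺ is the cathode (higher E°), NO₃⁻/NO the anode: E°cell = +1.43 − (+0.92) = +0.51 V, n = 6.
Overall: 3 Au³⁺(aq) + 2 NO(g) + 4 H₂O(l) → 3 Au⁺(aq) + 2 NO₃⁻(aq) + 8 H⁺(aq)
Q = [Au⁺]^3·[NO₃⁻]^2·[H⁺]^8 / ([Au³⁺]^3·P(NO)^2); log Q = -12.400.
E = E° − (0.0592/n) log Q = +0.51 − (0.0592/6)(-12.400) = +0.632 V.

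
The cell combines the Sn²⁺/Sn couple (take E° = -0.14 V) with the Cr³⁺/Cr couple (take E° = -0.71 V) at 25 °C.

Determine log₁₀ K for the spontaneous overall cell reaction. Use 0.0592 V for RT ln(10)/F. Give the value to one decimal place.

Cathode: Sn²⁺/Sn; anode: Cr³⁺/Cr. E°cell = +0.57 V, n = 6.
log K = nE°cell / 0.0592 = (6)(+0.57) / 0.0592 = 57.8.

57.8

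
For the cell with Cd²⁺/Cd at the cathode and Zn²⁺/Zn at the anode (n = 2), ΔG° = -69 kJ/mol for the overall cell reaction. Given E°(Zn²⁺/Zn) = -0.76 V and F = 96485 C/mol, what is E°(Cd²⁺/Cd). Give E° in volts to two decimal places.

E°cell = −ΔG°/(nF) = −(-69×10³)/((2)(96485)) = +0.358 V.
Since Cd²⁺/Cd is the cathode and Zn²⁺/Zn the anode, E°cell = E°(Cd²⁺/Cd) − E°(Zn²⁺/Zn).
So E°(Cd²⁺/Cd) = E°cell + E°(Zn²⁺/Zn) = +0.358 + (-0.76) = -0.40 V.

-0.40 V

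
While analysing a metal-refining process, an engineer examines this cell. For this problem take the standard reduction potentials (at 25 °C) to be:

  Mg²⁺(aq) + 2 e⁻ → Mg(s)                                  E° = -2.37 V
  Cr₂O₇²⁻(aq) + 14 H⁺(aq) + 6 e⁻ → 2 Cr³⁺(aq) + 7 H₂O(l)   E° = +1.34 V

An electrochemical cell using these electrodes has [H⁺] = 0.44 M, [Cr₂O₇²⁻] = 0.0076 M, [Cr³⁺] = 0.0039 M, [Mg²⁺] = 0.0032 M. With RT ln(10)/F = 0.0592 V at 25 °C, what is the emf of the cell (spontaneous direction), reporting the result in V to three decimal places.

Cr₂O₇²⁻/Cr³⁺ is the cathode (higher E°), Mg²⁺/Mg the anode: E°cell = +1.34 − (-2.37) = +3.71 V, n = 6.
Overall: Cr₂O₇²⁻(aq) + 14 H⁺(aq) + 3 Mg(s) → 2 Cr³⁺(aq) + 7 H₂O(l) + 3 Mg²⁺(aq)
Q = [Cr³⁺]^2·[Mg²⁺]^3 / ([Cr₂O₇²⁻]·[H⁺]^14); log Q = -5.192.
E = E° − (0.0592/n) log Q = +3.71 − (0.0592/6)(-5.192) = +3.761 V.

+3.761 V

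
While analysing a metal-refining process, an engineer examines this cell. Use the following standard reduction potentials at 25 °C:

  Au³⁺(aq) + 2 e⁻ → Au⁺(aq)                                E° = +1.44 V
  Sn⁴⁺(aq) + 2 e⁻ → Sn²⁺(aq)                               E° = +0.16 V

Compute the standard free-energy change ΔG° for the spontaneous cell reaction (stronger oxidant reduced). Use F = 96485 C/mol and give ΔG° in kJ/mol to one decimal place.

Au³⁺/Au⁺ (E° = +1.44 V) is the cathode; Sn⁴⁺/Sn²⁺ (E° = +0.16 V) is the anode, so E°cell = +1.28 V.
Balancing electrons gives n = 2 (lcm of 2 and 2).
ΔG° = −nFE° = −(2)(96485)(+1.28) = -247,002 J = -247.0 kJ/mol.

-247.0 kJ/mol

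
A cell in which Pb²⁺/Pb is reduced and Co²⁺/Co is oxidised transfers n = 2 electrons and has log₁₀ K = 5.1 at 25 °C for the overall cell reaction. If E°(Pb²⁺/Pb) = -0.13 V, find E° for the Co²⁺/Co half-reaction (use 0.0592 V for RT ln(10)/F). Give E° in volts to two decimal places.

-0.28 V

E°cell = (0.0592/n)·log K = (0.0592/2)(5.1) = +0.151 V.
Since Pb²⁺/Pb is the cathode and Co²⁺/Co the anode, E°cell = E°(Pb²⁺/Pb) − E°(Co²⁺/Co).
So E°(Co²⁺/Co) = E°(Pb²⁺/Pb) − E°cell = (-0.13) − (+0.151) = -0.28 V.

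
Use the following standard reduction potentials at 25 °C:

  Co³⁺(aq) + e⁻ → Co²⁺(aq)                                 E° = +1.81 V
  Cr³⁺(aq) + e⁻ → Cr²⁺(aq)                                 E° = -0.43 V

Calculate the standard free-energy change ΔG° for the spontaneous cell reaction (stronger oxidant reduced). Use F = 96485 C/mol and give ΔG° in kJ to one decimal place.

Co³⁺/Co²⁺ (E° = +1.81 V) is the cathode; Cr³⁺/Cr²⁺ (E° = -0.43 V) is the anode, so E°cell = +2.24 V.
Balancing electrons gives n = 1 (lcm of 1 and 1).
ΔG° = −nFE° = −(1)(96485)(+2.24) = -216,126 J = -216.1 kJ.

-216.1 kJ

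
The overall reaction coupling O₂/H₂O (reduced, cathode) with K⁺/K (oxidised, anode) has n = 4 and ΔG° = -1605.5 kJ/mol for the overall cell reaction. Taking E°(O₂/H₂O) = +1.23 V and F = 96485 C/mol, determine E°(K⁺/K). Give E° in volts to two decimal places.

-2.93 V

E°cell = −ΔG°/(nF) = −(-1605.5×10³)/((4)(96485)) = +4.160 V.
Since O₂/H₂O is the cathode and K⁺/K the anode, E°cell = E°(O₂/H₂O) − E°(K⁺/K).
So E°(K⁺/K) = E°(O₂/H₂O) − E°cell = (+1.23) − (+4.160) = -2.93 V.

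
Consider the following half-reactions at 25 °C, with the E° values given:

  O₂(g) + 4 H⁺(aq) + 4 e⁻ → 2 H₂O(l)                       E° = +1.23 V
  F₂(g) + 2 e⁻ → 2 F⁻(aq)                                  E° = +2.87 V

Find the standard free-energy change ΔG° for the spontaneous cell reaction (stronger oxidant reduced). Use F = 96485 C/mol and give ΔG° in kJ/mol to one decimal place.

F₂/F⁻ (E° = +2.87 V) is the cathode; O₂/H₂O (E° = +1.23 V) is the anode, so E°cell = +1.64 V.
Balancing electrons gives n = 4 (lcm of 2 and 4).
ΔG° = −nFE° = −(4)(96485)(+1.64) = -632,942 J = -632.9 kJ/mol.

-632.9 kJ/mol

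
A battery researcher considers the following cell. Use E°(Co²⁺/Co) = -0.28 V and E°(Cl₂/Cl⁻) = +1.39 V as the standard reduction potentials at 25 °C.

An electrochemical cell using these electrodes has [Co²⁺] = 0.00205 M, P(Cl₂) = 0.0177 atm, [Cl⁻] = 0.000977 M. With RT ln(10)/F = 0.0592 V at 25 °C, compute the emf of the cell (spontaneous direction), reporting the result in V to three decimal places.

+1.876 V

Cl₂/Cl⁻ is the cathode (higher E°), Co²⁺/Co the anode: E°cell = +1.39 − (-0.28) = +1.67 V, n = 2.
Overall: Cl₂(g) + Co(s) → 2 Cl⁻(aq) + Co²⁺(aq)
Q = [Cl⁻]^2·[Co²⁺] / (P(Cl₂)); log Q = -6.956.
E = E° − (0.0592/n) log Q = +1.67 − (0.0592/2)(-6.956) = +1.876 V.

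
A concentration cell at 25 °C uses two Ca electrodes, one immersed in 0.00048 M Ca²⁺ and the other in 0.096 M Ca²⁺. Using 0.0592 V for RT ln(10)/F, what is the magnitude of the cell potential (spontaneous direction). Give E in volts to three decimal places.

For a concentration cell E°cell = 0. The 0.096 M side is the cathode (reduction is favoured where [Ca²⁺] is higher).
With n = 2, E = −(0.0592/2) log([Ca²⁺]ₐₙ/[Ca²⁺]꜀ₐₜ) = −(0.0592/2) log(0.00048/0.096) = −(0.0592/2)(-2.301) = +0.068 V.

+0.068 V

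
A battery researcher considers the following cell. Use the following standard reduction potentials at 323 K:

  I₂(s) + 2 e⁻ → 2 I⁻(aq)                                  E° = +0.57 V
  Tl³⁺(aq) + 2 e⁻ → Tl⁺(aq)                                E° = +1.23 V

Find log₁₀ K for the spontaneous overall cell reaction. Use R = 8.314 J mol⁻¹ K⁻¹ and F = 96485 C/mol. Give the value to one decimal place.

Cathode: Tl³⁺/Tl⁺; anode: I₂/I⁻. E°cell = (+1.23) − (+0.57) = +0.66 V, with n = 2.
ΔG° = −nFE° = −RT ln K, so ln K = nFE°/(RT) = (2)(96485)(+0.66) / ((8.314)(323)) = 47.427.
log₁₀ K = 47.427 / ln 10 = 20.6.

20.6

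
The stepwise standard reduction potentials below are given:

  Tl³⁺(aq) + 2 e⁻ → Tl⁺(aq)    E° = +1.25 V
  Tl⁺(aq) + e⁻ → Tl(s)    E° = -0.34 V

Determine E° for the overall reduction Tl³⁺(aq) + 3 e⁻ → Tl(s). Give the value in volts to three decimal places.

+0.720 V

Adding the free-energy changes (−nFE°) of the two steps gives −n₃FE°₃ = −n₁FE°₁ − n₂FE°₂.
E°₃ = (2×+1.25 + 1×-0.34) / 3 = (+2.160) / 3 = +0.720 V.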